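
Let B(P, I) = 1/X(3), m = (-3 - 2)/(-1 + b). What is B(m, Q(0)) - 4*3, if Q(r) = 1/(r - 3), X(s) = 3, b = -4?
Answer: -35/3 ≈ -11.667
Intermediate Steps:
Q(r) = 1/(-3 + r)
m = 1 (m = (-3 - 2)/(-1 - 4) = -5/(-5) = -5*(-⅕) = 1)
B(P, I) = ⅓ (B(P, I) = 1/3 = ⅓)
B(m, Q(0)) - 4*3 = ⅓ - 4*3 = ⅓ - 12 = -35/3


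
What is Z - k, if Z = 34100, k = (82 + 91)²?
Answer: 4171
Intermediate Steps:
k = 29929 (k = 173² = 29929)
Z - k = 34100 - 1*29929 = 34100 - 29929 = 4171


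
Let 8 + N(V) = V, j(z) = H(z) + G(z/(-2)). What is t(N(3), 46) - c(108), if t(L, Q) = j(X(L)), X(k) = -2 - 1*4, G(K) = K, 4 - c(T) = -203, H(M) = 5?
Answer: -199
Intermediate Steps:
c(T) = 207 (c(T) = 4 - 1*(-203) = 4 + 203 = 207)
X(k) = -6 (X(k) = -2 - 4 = -6)
j(z) = 5 - z/2 (j(z) = 5 + z/(-2) = 5 + z*(-1/2) = 5 - z/2)
N(V) = -8 + V
t(L, Q) = 8 (t(L, Q) = 5 - 1/2*(-6) = 5 + 3 = 8)
t(N(3), 46) - c(108) = 8 - 1*207 = 8 - 207 = -199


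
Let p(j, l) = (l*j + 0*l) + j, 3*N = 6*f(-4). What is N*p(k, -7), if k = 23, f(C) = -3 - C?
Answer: -276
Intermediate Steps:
N = 2 (N = (6*(-3 - 1*(-4)))/3 = (6*(-3 + 4))/3 = (6*1)/3 = (1/3)*6 = 2)
p(j, l) = j + j*l (p(j, l) = (j*l + 0) + j = j*l + j = j + j*l)
N*p(k, -7) = 2*(23*(1 - 7)) = 2*(23*(-6)) = 2*(-138) = -276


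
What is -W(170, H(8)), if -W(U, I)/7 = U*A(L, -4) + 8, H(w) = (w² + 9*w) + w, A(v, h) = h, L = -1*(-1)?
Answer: -4704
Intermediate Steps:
L = 1
H(w) = w² + 10*w
W(U, I) = -56 + 28*U (W(U, I) = -7*(U*(-4) + 8) = -7*(-4*U + 8) = -7*(8 - 4*U) = -56 + 28*U)
-W(170, H(8)) = -(-56 + 28*170) = -(-56 + 4760) = -1*4704 = -4704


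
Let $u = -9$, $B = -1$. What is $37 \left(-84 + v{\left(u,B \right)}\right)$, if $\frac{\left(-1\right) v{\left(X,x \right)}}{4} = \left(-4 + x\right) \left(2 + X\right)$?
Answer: $-8288$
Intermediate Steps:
$v{\left(X,x \right)} = - 4 \left(-4 + x\right) \left(2 + X\right)$
$37 \left(-84 + v{\left(u,B \right)}\right) = 37 \left(-84 + \left(32 - -8 + 16 \left(-9\right) - \left(-36\right) \left(-1\right)\right)\right) = 37 \left(-84 + \left(32 + 8 - 144 - 36\right)\right) = 37 \left(-84 - 140\right) = 37 \left(-224\right) = -8288$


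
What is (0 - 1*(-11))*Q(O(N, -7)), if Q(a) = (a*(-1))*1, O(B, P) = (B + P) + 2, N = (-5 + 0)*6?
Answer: 385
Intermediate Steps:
N = -30 (N = -5*6 = -30)
O(B, P) = 2 + B + P
Q(a) = -a (Q(a) = -a*1 = -a)
(0 - 1*(-11))*Q(O(N, -7)) = (0 - 1*(-11))*(-(2 - 30 - 7)) = (0 + 11)*(-1*(-35)) = 11*35 = 385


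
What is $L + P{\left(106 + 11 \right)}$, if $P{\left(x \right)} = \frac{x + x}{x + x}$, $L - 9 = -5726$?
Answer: $-5716$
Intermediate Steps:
$L = -5717$ ($L = 9 - 5726 = -5717$)
$P{\left(x \right)} = 1$ ($P{\left(x \right)} = \frac{2 x}{2 x} = 2 x \frac{1}{2 x} = 1$)
$L + P{\left(106 + 11 \right)} = -5717 + 1 = -5716$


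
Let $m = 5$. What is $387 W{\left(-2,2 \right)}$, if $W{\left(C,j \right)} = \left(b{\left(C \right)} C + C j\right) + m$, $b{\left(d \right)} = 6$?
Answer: $-4257$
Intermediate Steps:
$W{\left(C,j \right)} = 5 + 6 C + C j$ ($W{\left(C,j \right)} = \left(6 C + C j\right) + 5 = 5 + 6 C + C j$)
$387 W{\left(-2,2 \right)} = 387 \left(5 + 6 \left(-2\right) - 4\right) = 387 \left(5 - 12 - 4\right) = 387 \left(-11\right) = -4257$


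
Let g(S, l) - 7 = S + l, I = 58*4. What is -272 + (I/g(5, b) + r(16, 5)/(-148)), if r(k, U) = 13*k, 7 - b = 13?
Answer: -26056/111 ≈ -234.74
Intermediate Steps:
b = -6 (b = 7 - 1*13 = 7 - 13 = -6)
I = 232
g(S, l) = 7 + S + l (g(S, l) = 7 + (S + l) = 7 + S + l)
-272 + (I/g(5, b) + r(16, 5)/(-148)) = -272 + (232/(7 + 5 - 6) + (13*16)/(-148)) = -272 + (232/6 + 208*(-1/148)) = -272 + (232*(1/6) - 52/37) = -272 + (116/3 - 52/37) = -272 + 4136/111 = -26056/111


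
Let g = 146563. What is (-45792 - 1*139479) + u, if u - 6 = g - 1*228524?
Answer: -267226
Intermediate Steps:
u = -81955 (u = 6 + (146563 - 1*228524) = 6 + (146563 - 228524) = 6 - 81961 = -81955)
(-45792 - 1*139479) + u = (-45792 - 1*139479) - 81955 = (-45792 - 139479) - 81955 = -185271 - 81955 = -267226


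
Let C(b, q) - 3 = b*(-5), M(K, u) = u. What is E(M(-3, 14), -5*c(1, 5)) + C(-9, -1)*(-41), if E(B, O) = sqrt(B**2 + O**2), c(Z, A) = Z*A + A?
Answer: -1968 + 2*sqrt(674) ≈ -1916.1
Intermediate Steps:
c(Z, A) = A + A*Z (c(Z, A) = A*Z + A = A + A*Z)
C(b, q) = 3 - 5*b (C(b, q) = 3 + b*(-5) = 3 - 5*b)
E(M(-3, 14), -5*c(1, 5)) + C(-9, -1)*(-41) = sqrt(14**2 + (-25*(1 + 1))**2) + (3 - 5*(-9))*(-41) = sqrt(196 + (-25*2)**2) + (3 + 45)*(-41) = sqrt(196 + (-5*10)**2) + 48*(-41) = sqrt(196 + (-50)**2) - 1968 = sqrt(196 + 2500) - 1968 = sqrt(2696) - 1968 = 2*sqrt(674) - 1968 = -1968 + 2*sqrt(674)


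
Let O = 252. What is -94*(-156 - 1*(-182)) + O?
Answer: -2192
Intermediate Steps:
-94*(-156 - 1*(-182)) + O = -94*(-156 - 1*(-182)) + 252 = -94*(-156 + 182) + 252 = -94*26 + 252 = -2444 + 252 = -2192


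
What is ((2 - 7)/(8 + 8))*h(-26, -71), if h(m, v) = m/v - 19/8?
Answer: 5705/9088 ≈ 0.62775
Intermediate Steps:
h(m, v) = -19/8 + m/v (h(m, v) = m/v - 19*⅛ = m/v - 19/8 = -19/8 + m/v)
((2 - 7)/(8 + 8))*h(-26, -71) = ((2 - 7)/(8 + 8))*(-19/8 - 26/(-71)) = (-5/16)*(-19/8 - 26*(-1/71)) = (-5*1/16)*(-19/8 + 26/71) = -5/16*(-1141/568) = 5705/9088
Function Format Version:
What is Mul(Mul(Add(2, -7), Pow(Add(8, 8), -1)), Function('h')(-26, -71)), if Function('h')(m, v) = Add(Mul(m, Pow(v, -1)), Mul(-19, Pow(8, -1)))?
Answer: Rational(5705, 9088) ≈ 0.62775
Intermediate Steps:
Function('h')(m, v) = Add(Rational(-19, 8), Mul(m, Pow(v, -1))) (Function('h')(m, v) = Add(Mul(m, Pow(v, -1)), Mul(-19, Rational(1, 8))) = Add(Mul(m, Pow(v, -1)), Rational(-19, 8)) = Add(Rational(-19, 8), Mul(m, Pow(v, -1))))
Mul(Mul(Add(2, -7), Pow(Add(8, 8), -1)), Function('h')(-26, -71)) = Mul(Mul(Add(2, -7), Pow(Add(8, 8), -1)), Add(Rational(-19, 8), Mul(-26, Pow(-71, -1)))) = Mul(Mul(-5, Pow(16, -1)), Add(Rational(-19, 8), Mul(-26, Rational(-1, 71)))) = Mul(Mul(-5, Rational(1, 16)), Add(Rational(-19, 8), Rational(26, 71))) = Mul(Rational(-5, 16), Rational(-1141, 568)) = Rational(5705, 9088)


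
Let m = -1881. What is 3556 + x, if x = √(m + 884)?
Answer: 3556 + I*√997 ≈ 3556.0 + 31.575*I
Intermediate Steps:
x = I*√997 (x = √(-1881 + 884) = √(-997) = I*√997 ≈ 31.575*I)
3556 + x = 3556 + I*√997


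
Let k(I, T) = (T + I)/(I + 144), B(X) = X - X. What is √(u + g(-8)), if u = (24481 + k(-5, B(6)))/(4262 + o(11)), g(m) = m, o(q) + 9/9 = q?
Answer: I*√50013849930/148452 ≈ 1.5065*I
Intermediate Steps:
B(X) = 0
k(I, T) = (I + T)/(144 + I)
o(q) = -1 + q
u = 1701427/296904 (u = (24481 + (-5 + 0)/(144 - 5))/(4262 + (-1 + 11)) = (24481 - 5/139)/(4262 + 10) = (24481 + (1/139)*(-5))/4272 = (24481 - 5/139)*(1/4272) = (3402854/139)*(1/4272) = 1701427/296904 ≈ 5.7306)
√(u + g(-8)) = √(1701427/296904 - 8) = √(-673805/296904) = I*√50013849930/148452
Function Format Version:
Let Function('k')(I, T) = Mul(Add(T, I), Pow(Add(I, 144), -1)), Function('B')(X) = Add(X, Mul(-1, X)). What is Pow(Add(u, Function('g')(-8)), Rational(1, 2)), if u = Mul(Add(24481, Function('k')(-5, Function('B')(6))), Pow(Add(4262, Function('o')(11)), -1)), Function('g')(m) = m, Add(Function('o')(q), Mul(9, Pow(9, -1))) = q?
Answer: Mul(Rational(1, 148452), I, Pow(50013849930, Rational(1, 2))) ≈ Mul(1.5065, I)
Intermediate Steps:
Function('B')(X) = 0
Function('k')(I, T) = Mul(Pow(Add(144, I), -1), Add(I, T)) (Function('k')(I, T) = Mul(Add(I, T), Pow(Add(144, I), -1)) = Mul(Pow(Add(144, I), -1), Add(I, T)))
Function('o')(q) = Add(-1, q)
u = Rational(1701427, 296904) (u = Mul(Add(24481, Mul(Pow(Add(144, -5), -1), Add(-5, 0))), Pow(Add(4262, Add(-1, 11)), -1)) = Mul(Add(24481, Mul(Pow(139, -1), -5)), Pow(Add(4262, 10), -1)) = Mul(Add(24481, Mul(Rational(1, 139), -5)), Pow(4272, -1)) = Mul(Add(24481, Rational(-5, 139)), Rational(1, 4272)) = Mul(Rational(3402854, 139), Rational(1, 4272)) = Rational(1701427, 296904) ≈ 5.7306)
Pow(Add(u, Function('g')(-8)), Rational(1, 2)) = Pow(Add(Rational(1701427, 296904), -8), Rational(1, 2)) = Pow(Rational(-673805, 296904), Rational(1, 2)) = Mul(Rational(1, 148452), I, Pow(50013849930, Rational(1, 2)))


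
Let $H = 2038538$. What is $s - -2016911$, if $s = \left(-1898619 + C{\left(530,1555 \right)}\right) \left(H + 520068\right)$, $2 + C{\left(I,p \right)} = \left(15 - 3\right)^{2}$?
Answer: $-4857452626151$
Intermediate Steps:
$C{\left(I,p \right)} = 142$ ($C{\left(I,p \right)} = -2 + \left(15 - 3\right)^{2} = -2 + 12^{2} = -2 + 144 = 142$)
$s = -4857454643062$ ($s = \left(-1898619 + 142\right) \left(2038538 + 520068\right) = \left(-1898477\right) 2558606 = -4857454643062$)
$s - -2016911 = -4857454643062 - -2016911 = -4857454643062 + 2016911 = -4857452626151$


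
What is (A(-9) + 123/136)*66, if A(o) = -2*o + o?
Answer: 44451/68 ≈ 653.69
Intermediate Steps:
A(o) = -o
(A(-9) + 123/136)*66 = (-1*(-9) + 123/136)*66 = (9 + 123*(1/136))*66 = (9 + 123/136)*66 = (1347/136)*66 = 44451/68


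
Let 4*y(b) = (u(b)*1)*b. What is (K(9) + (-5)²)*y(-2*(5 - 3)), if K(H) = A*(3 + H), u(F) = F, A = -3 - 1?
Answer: -92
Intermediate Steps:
A = -4
y(b) = b²/4 (y(b) = ((b*1)*b)/4 = (b*b)/4 = b²/4)
K(H) = -12 - 4*H (K(H) = -4*(3 + H) = -12 - 4*H)
(K(9) + (-5)²)*y(-2*(5 - 3)) = ((-12 - 4*9) + (-5)²)*((-2*(5 - 3))²/4) = ((-12 - 36) + 25)*((-2*2)²/4) = (-48 + 25)*((¼)*(-4)²) = -23*16/4 = -23*4 = -92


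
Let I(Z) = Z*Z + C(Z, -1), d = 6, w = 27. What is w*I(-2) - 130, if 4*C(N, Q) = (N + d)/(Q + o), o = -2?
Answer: -31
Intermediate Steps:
C(N, Q) = (6 + N)/(4*(-2 + Q)) (C(N, Q) = ((N + 6)/(Q - 2))/4 = ((6 + N)/(-2 + Q))/4 = (6 + N)/(4*(-2 + Q)))
I(Z) = -½ + Z² - Z/12 (I(Z) = Z*Z + (6 + Z)/(4*(-2 - 1)) = Z² + (¼)*(6 + Z)/(-3) = Z² + (¼)*(-⅓)*(6 + Z) = Z² + (-½ - Z/12) = -½ + Z² - Z/12)
w*I(-2) - 130 = 27*(-½ + (-2)² - 1/12*(-2)) - 130 = 27*(-½ + 4 + ⅙) - 130 = 27*(11/3) - 130 = 99 - 130 = -31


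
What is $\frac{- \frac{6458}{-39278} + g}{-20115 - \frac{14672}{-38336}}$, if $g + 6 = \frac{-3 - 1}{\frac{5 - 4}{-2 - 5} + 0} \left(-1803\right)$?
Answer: $\frac{2375801434876}{946494201097} \approx 2.5101$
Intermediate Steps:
$g = -50490$ ($g = -6 + \frac{-3 - 1}{\frac{5 - 4}{-2 - 5} + 0} \left(-1803\right) = -6 + - \frac{4}{1 \frac{1}{-7} + 0} \left(-1803\right) = -6 + - \frac{4}{1 \left(- \frac{1}{7}\right) + 0} \left(-1803\right) = -6 + - \frac{4}{- \frac{1}{7} + 0} \left(-1803\right) = -6 + - \frac{4}{- \frac{1}{7}} \left(-1803\right) = -6 + \left(-4\right) \left(-7\right) \left(-1803\right) = -6 + 28 \left(-1803\right) = -6 - 50484 = -50490$)
$\frac{- \frac{6458}{-39278} + g}{-20115 - \frac{14672}{-38336}} = \frac{- \frac{6458}{-39278} - 50490}{-20115 - \frac{14672}{-38336}} = \frac{\left(-6458\right) \left(- \frac{1}{39278}\right) - 50490}{-20115 - - \frac{917}{2396}} = \frac{\frac{3229}{19639} - 50490}{-20115 + \frac{917}{2396}} = - \frac{991569881}{19639 \left(- \frac{48194623}{2396}\right)} = \left(- \frac{991569881}{19639}\right) \left(- \frac{2396}{48194623}\right) = \frac{2375801434876}{946494201097}$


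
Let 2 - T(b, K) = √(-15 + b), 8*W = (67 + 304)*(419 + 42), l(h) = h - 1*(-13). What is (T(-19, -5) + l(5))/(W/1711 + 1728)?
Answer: 54752/4764779 - 13688*I*√34/23823895 ≈ 0.011491 - 0.0033502*I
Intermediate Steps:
l(h) = 13 + h (l(h) = h + 13 = 13 + h)
W = 171031/8 (W = ((67 + 304)*(419 + 42))/8 = (371*461)/8 = (⅛)*171031 = 171031/8 ≈ 21379.)
T(b, K) = 2 - √(-15 + b)
(T(-19, -5) + l(5))/(W/1711 + 1728) = ((2 - √(-15 - 19)) + (13 + 5))/((171031/8)/1711 + 1728) = ((2 - √(-34)) + 18)/((171031/8)*(1/1711) + 1728) = ((2 - I*√34) + 18)/(171031/13688 + 1728) = ((2 - I*√34) + 18)/(23823895/13688) = (20 - I*√34)*(13688/23823895) = 54752/4764779 - 13688*I*√34/23823895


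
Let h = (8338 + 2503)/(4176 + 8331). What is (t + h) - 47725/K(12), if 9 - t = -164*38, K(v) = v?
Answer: 37767529/16676 ≈ 2264.8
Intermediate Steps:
h = 10841/12507 ≈ 0.86679
t = 6241 (t = 9 - (-164)*38 = 9 - 1*(-6232) = 9 + 6232 = 6241)
(t + h) - 47725/K(12) = (6241 + 10841/12507) - 47725/12 = 78067028/12507 - 47725*1/12 = 78067028/12507 - 47725/12 = 37767529/16676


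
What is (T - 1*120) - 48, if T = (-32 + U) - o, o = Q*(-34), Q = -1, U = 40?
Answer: -194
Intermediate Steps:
o = 34 (o = -1*(-34) = 34)
T = -26 (T = (-32 + 40) - 1*34 = 8 - 34 = -26)
(T - 1*120) - 48 = (-26 - 1*120) - 48 = (-26 - 120) - 48 = -146 - 48 = -194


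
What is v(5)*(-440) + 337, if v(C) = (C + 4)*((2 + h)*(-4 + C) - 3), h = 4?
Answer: -11543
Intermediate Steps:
v(C) = (-27 + 6*C)*(4 + C) (v(C) = (C + 4)*((2 + 4)*(-4 + C) - 3) = (4 + C)*(6*(-4 + C) - 3) = (4 + C)*((-24 + 6*C) - 3) = (4 + C)*(-27 + 6*C) = (-27 + 6*C)*(4 + C))
v(5)*(-440) + 337 = (-108 - 3*5 + 6*5²)*(-440) + 337 = (-108 - 15 + 6*25)*(-440) + 337 = (-108 - 15 + 150)*(-440) + 337 = 27*(-440) + 337 = -11880 + 337 = -11543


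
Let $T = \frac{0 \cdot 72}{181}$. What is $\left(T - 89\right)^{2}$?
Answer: $7921$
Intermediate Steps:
$T = 0$ ($T = 0 \cdot \frac{1}{181} = 0$)
$\left(T - 89\right)^{2} = \left(0 - 89\right)^{2} = \left(-89\right)^{2} = 7921$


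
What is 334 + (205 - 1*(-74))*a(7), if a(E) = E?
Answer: 2287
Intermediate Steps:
334 + (205 - 1*(-74))*a(7) = 334 + (205 - 1*(-74))*7 = 334 + (205 + 74)*7 = 334 + 279*7 = 334 + 1953 = 2287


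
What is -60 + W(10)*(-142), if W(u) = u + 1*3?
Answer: -1906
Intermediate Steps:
W(u) = 3 + u (W(u) = u + 3 = 3 + u)
-60 + W(10)*(-142) = -60 + (3 + 10)*(-142) = -60 + 13*(-142) = -60 - 1846 = -1906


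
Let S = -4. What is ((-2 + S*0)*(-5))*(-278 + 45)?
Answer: -2330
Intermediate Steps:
((-2 + S*0)*(-5))*(-278 + 45) = ((-2 - 4*0)*(-5))*(-278 + 45) = ((-2 + 0)*(-5))*(-233) = -2*(-5)*(-233) = 10*(-233) = -2330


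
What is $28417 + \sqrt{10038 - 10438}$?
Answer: $28417 + 20 i \approx 28417.0 + 20.0 i$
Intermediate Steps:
$28417 + \sqrt{10038 - 10438} = 28417 + \sqrt{-400} = 28417 + 20 i$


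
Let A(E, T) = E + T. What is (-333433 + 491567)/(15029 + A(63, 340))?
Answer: 79067/7716 ≈ 10.247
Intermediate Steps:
(-333433 + 491567)/(15029 + A(63, 340)) = (-333433 + 491567)/(15029 + (63 + 340)) = 158134/(15029 + 403) = 158134/15432 = 158134*(1/15432) = 79067/7716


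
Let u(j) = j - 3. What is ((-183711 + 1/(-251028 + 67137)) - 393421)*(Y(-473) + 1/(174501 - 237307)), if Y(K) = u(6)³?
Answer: -179970064597681493/11549458146 ≈ -1.5583e+7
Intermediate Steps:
u(j) = -3 + j
Y(K) = 27 (Y(K) = (-3 + 6)³ = 3³ = 27)
((-183711 + 1/(-251028 + 67137)) - 393421)*(Y(-473) + 1/(174501 - 237307)) = ((-183711 + 1/(-251028 + 67137)) - 393421)*(27 + 1/(174501 - 237307)) = ((-183711 + 1/(-183891)) - 393421)*(27 + 1/(-62806)) = ((-183711 - 1/183891) - 393421)*(27 - 1/62806) = (-33782799502/183891 - 393421)*(1695761/62806) = -106129380613/183891*1695761/62806 = -179970064597681493/11549458146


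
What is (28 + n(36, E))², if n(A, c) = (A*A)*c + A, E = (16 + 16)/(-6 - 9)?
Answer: 182358016/25 ≈ 7.2943e+6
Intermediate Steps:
E = -32/15 (E = 32/(-15) = 32*(-1/15) = -32/15 ≈ -2.1333)
n(A, c) = A + c*A² (n(A, c) = A²*c + A = c*A² + A = A + c*A²)
(28 + n(36, E))² = (28 + 36*(1 + 36*(-32/15)))² = (28 + 36*(1 - 384/5))² = (28 + 36*(-379/5))² = (28 - 13644/5)² = (-13504/5)² = 182358016/25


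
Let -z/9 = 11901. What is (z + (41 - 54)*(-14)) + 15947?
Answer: -90980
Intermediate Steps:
z = -107109 (z = -9*11901 = -107109)
(z + (41 - 54)*(-14)) + 15947 = (-107109 + (41 - 54)*(-14)) + 15947 = (-107109 - 13*(-14)) + 15947 = (-107109 + 182) + 15947 = -106927 + 15947 = -90980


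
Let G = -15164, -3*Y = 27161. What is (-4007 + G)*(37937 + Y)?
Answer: -1661167150/3 ≈ -5.5372e+8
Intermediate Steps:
Y = -27161/3 (Y = -1/3*27161 = -27161/3 ≈ -9053.7)
(-4007 + G)*(37937 + Y) = (-4007 - 15164)*(37937 - 27161/3) = -19171*86650/3 = -1661167150/3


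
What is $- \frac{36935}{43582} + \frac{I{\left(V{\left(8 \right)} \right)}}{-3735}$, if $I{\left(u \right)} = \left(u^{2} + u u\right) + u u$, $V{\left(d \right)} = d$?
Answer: $- \frac{48773323}{54259590} \approx -0.89889$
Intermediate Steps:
$I{\left(u \right)} = 3 u^{2}$ ($I{\left(u \right)} = \left(u^{2} + u^{2}\right) + u^{2} = 2 u^{2} + u^{2} = 3 u^{2}$)
$- \frac{36935}{43582} + \frac{I{\left(V{\left(8 \right)} \right)}}{-3735} = - \frac{36935}{43582} + \frac{3 \cdot 8^{2}}{-3735} = \left(-36935\right) \frac{1}{43582} + 3 \cdot 64 \left(- \frac{1}{3735}\right) = - \frac{36935}{43582} + 192 \left(- \frac{1}{3735}\right) = - \frac{36935}{43582} - \frac{64}{1245} = - \frac{48773323}{54259590}$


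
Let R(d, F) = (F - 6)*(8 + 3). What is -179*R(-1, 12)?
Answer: -11814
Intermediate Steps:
R(d, F) = -66 + 11*F (R(d, F) = (-6 + F)*11 = -66 + 11*F)
-179*R(-1, 12) = -179*(-66 + 11*12) = -179*(-66 + 132) = -179*66 = -11814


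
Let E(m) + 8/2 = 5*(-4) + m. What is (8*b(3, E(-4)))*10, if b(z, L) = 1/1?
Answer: 80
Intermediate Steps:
E(m) = -24 + m (E(m) = -4 + (5*(-4) + m) = -4 + (-20 + m) = -24 + m)
b(z, L) = 1 (b(z, L) = 1*1 = 1)
(8*b(3, E(-4)))*10 = (8*1)*10 = 8*10 = 80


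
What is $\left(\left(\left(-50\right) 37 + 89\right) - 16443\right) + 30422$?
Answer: $12218$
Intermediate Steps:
$\left(\left(\left(-50\right) 37 + 89\right) - 16443\right) + 30422 = \left(\left(-1850 + 89\right) - 16443\right) + 30422 = \left(-1761 - 16443\right) + 30422 = -18204 + 30422 = 12218$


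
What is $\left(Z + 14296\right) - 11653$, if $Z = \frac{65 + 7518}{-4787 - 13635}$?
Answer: $\frac{48681763}{18422} \approx 2642.6$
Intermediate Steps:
$Z = - \frac{7583}{18422}$ ($Z = \frac{7583}{-18422} = 7583 \left(- \frac{1}{18422}\right) = - \frac{7583}{18422} \approx -0.41163$)
$\left(Z + 14296\right) - 11653 = \left(- \frac{7583}{18422} + 14296\right) - 11653 = \frac{263353329}{18422} - 11653 = \frac{48681763}{18422}$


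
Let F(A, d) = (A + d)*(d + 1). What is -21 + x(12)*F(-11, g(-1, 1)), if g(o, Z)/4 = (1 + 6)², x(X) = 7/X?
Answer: 254863/12 ≈ 21239.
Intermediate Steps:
g(o, Z) = 196 (g(o, Z) = 4*(1 + 6)² = 4*7² = 4*49 = 196)
F(A, d) = (1 + d)*(A + d) (F(A, d) = (A + d)*(1 + d) = (1 + d)*(A + d))
-21 + x(12)*F(-11, g(-1, 1)) = -21 + (7/12)*(-11 + 196 + 196² - 11*196) = -21 + (7*(1/12))*(-11 + 196 + 38416 - 2156) = -21 + (7/12)*36445 = -21 + 255115/12 = 254863/12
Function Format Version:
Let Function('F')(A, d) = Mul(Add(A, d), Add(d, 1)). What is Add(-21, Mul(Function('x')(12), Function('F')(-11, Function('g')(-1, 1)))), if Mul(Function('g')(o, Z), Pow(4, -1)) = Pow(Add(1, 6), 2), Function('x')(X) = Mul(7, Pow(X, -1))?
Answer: Rational(254863, 12) ≈ 21239.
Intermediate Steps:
Function('g')(o, Z) = 196 (Function('g')(o, Z) = Mul(4, Pow(Add(1, 6), 2)) = Mul(4, Pow(7, 2)) = Mul(4, 49) = 196)
Function('F')(A, d) = Mul(Add(1, d), Add(A, d)) (Function('F')(A, d) = Mul(Add(A, d), Add(1, d)) = Mul(Add(1, d), Add(A, d)))
Add(-21, Mul(Function('x')(12), Function('F')(-11, Function('g')(-1, 1)))) = Add(-21, Mul(Mul(7, Pow(12, -1)), Add(-11, 196, Pow(196, 2), Mul(-11, 196)))) = Add(-21, Mul(Mul(7, Rational(1, 12)), Add(-11, 196, 38416, -2156))) = Add(-21, Mul(Rational(7, 12), 36445)) = Add(-21, Rational(255115, 12)) = Rational(254863, 12)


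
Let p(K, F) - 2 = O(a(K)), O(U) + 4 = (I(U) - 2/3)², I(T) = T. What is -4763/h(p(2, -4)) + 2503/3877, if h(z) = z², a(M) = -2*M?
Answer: -1416453179/122838868 ≈ -11.531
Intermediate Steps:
O(U) = -4 + (-⅔ + U)² (O(U) = -4 + (U - 2/3)² = -4 + (U - 2*⅓)² = -4 + (U - ⅔)² = -4 + (-⅔ + U)²)
p(K, F) = -2 + (-2 - 6*K)²/9 (p(K, F) = 2 + (-4 + (-2 + 3*(-2*K))²/9) = 2 + (-4 + (-2 - 6*K)²/9) = -2 + (-2 - 6*K)²/9)
-4763/h(p(2, -4)) + 2503/3877 = -4763/(-14/9 + 4*2² + (8/3)*2)² + 2503/3877 = -4763/(-14/9 + 4*4 + 16/3)² + 2503*(1/3877) = -4763/(-14/9 + 16 + 16/3)² + 2503/3877 = -4763/((178/9)²) + 2503/3877 = -4763/31684/81 + 2503/3877 = -4763*81/31684 + 2503/3877 = -385803/31684 + 2503/3877 = -1416453179/122838868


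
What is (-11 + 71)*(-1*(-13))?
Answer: 780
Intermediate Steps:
(-11 + 71)*(-1*(-13)) = 60*13 = 780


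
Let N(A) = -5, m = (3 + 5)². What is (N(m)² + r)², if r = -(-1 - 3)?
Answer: 841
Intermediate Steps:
m = 64 (m = 8² = 64)
r = 4 (r = -1*(-4) = 4)
(N(m)² + r)² = ((-5)² + 4)² = (25 + 4)² = 29² = 841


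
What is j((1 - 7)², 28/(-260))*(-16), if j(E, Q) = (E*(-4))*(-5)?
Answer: -11520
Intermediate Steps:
j(E, Q) = 20*E (j(E, Q) = -4*E*(-5) = 20*E)
j((1 - 7)², 28/(-260))*(-16) = (20*(1 - 7)²)*(-16) = (20*(-6)²)*(-16) = (20*36)*(-16) = 720*(-16) = -11520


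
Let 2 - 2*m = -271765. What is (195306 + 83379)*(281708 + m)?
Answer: 232752974355/2 ≈ 1.1638e+11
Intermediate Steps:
m = 271767/2 (m = 1 - ½*(-271765) = 1 + 271765/2 = 271767/2 ≈ 1.3588e+5)
(195306 + 83379)*(281708 + m) = (195306 + 83379)*(281708 + 271767/2) = 278685*(835183/2) = 232752974355/2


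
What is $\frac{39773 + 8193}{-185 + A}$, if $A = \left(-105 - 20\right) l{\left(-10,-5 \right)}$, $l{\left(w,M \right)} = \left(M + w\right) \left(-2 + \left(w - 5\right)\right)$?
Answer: $- \frac{23983}{16030} \approx -1.4961$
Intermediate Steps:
$l{\left(w,M \right)} = \left(-7 + w\right) \left(M + w\right)$ ($l{\left(w,M \right)} = \left(M + w\right) \left(-2 + \left(-5 + w\right)\right) = \left(M + w\right) \left(-7 + w\right) = \left(-7 + w\right) \left(M + w\right)$)
$A = -31875$ ($A = \left(-105 - 20\right) \left(\left(-10\right)^{2} - -35 - -70 - -50\right) = - 125 \left(100 + 35 + 70 + 50\right) = \left(-125\right) 255 = -31875$)
$\frac{39773 + 8193}{-185 + A} = \frac{39773 + 8193}{-185 - 31875} = \frac{47966}{-32060} = 47966 \left(- \frac{1}{32060}\right) = - \frac{23983}{16030}$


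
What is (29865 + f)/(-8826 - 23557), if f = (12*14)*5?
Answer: -30705/32383 ≈ -0.94818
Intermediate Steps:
f = 840 (f = 168*5 = 840)
(29865 + f)/(-8826 - 23557) = (29865 + 840)/(-8826 - 23557) = 30705/(-32383) = 30705*(-1/32383) = -30705/32383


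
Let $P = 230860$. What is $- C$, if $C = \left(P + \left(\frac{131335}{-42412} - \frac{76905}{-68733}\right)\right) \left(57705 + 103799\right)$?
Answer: $- \frac{431302291751489480}{11567873} \approx -3.7284 \cdot 10^{10}$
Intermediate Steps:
$C = \frac{431302291751489480}{11567873}$ ($C = \left(230860 + \left(\frac{131335}{-42412} - \frac{76905}{-68733}\right)\right) \left(57705 + 103799\right) = \left(230860 + \left(131335 \left(- \frac{1}{42412}\right) - - \frac{8545}{7637}\right)\right) 161504 = \left(230860 + \left(- \frac{131335}{42412} + \frac{8545}{7637}\right)\right) 161504 = \left(230860 - \frac{640594855}{323900444}\right) 161504 = \frac{74775015906985}{323900444} \cdot 161504 = \frac{431302291751489480}{11567873} \approx 3.7284 \cdot 10^{10}$)
$- C = \left(-1\right) \frac{431302291751489480}{11567873} = - \frac{431302291751489480}{11567873}$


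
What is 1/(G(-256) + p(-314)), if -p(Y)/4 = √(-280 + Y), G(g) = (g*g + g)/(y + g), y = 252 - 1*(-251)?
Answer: 167960/50430291 + 61009*I*√66/403442328 ≈ 0.0033305 + 0.0012285*I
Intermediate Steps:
y = 503 (y = 252 + 251 = 503)
G(g) = (g + g²)/(503 + g) (G(g) = (g*g + g)/(503 + g) = (g² + g)/(503 + g) = (g + g²)/(503 + g))
p(Y) = -4*√(-280 + Y)
1/(G(-256) + p(-314)) = 1/(-256*(1 - 256)/(503 - 256) - 4*√(-280 - 314)) = 1/(-256*(-255)/247 - 12*I*√66) = 1/(-256*1/247*(-255) - 12*I*√66) = 1/(65280/247 - 12*I*√66)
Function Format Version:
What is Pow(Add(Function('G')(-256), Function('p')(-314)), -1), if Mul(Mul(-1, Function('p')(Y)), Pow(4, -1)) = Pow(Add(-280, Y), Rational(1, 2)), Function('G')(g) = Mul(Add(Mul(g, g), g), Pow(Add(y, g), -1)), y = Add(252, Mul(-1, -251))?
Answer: Add(Rational(167960, 50430291), Mul(Rational(61009, 403442328), I, Pow(66, Rational(1, 2)))) ≈ Add(0.0033305, Mul(0.0012285, I))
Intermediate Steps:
y = 503 (y = Add(252, 251) = 503)
Function('G')(g) = Mul(Pow(Add(503, g), -1), Add(g, Pow(g, 2))) (Function('G')(g) = Mul(Add(Mul(g, g), g), Pow(Add(503, g), -1)) = Mul(Add(Pow(g, 2), g), Pow(Add(503, g), -1)) = Mul(Add(g, Pow(g, 2)), Pow(Add(503, g), -1)) = Mul(Pow(Add(503, g), -1), Add(g, Pow(g, 2))))
Function('p')(Y) = Mul(-4, Pow(Add(-280, Y), Rational(1, 2)))
Pow(Add(Function('G')(-256), Function('p')(-314)), -1) = Pow(Add(Mul(-256, Pow(Add(503, -256), -1), Add(1, -256)), Mul(-4, Pow(Add(-280, -314), Rational(1, 2)))), -1) = Pow(Add(Mul(-256, Pow(247, -1), -255), Mul(-4, Pow(-594, Rational(1, 2)))), -1) = Pow(Add(Mul(-256, Rational(1, 247), -255), Mul(-4, Mul(3, I, Pow(66, Rational(1, 2))))), -1) = Pow(Add(Rational(65280, 247), Mul(-12, I, Pow(66, Rational(1, 2)))), -1)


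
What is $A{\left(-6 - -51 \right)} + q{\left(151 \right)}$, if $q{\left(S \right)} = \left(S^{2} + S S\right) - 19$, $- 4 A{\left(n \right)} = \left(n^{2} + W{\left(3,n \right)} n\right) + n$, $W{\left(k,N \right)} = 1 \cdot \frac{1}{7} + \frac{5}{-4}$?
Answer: $\frac{5048731}{112} \approx 45078.0$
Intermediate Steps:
$W{\left(k,N \right)} = - \frac{31}{28}$ ($W{\left(k,N \right)} = 1 \cdot \frac{1}{7} + 5 \left(- \frac{1}{4}\right) = \frac{1}{7} - \frac{5}{4} = - \frac{31}{28}$)
$A{\left(n \right)} = - \frac{n^{2}}{4} + \frac{3 n}{112}$ ($A{\left(n \right)} = - \frac{\left(n^{2} - \frac{31 n}{28}\right) + n}{4} = - \frac{n^{2} - \frac{3 n}{28}}{4} = - \frac{n^{2}}{4} + \frac{3 n}{112}$)
$q{\left(S \right)} = -19 + 2 S^{2}$ ($q{\left(S \right)} = \left(S^{2} + S^{2}\right) - 19 = 2 S^{2} - 19 = -19 + 2 S^{2}$)
$A{\left(-6 - -51 \right)} + q{\left(151 \right)} = \frac{\left(-6 - -51\right) \left(3 - 28 \left(-6 - -51\right)\right)}{112} - \left(19 - 2 \cdot 151^{2}\right) = \frac{\left(-6 + 51\right) \left(3 - 28 \left(-6 + 51\right)\right)}{112} + \left(-19 + 2 \cdot 22801\right) = \frac{1}{112} \cdot 45 \left(3 - 1260\right) + \left(-19 + 45602\right) = \frac{1}{112} \cdot 45 \left(3 - 1260\right) + 45583 = \frac{1}{112} \cdot 45 \left(-1257\right) + 45583 = - \frac{56565}{112} + 45583 = \frac{5048731}{112}$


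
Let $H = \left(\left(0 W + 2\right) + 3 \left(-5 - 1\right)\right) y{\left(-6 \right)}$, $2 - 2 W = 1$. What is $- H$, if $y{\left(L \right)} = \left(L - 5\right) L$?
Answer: $1056$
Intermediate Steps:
$W = \frac{1}{2}$ ($W = 1 - \frac{1}{2} = \frac{1}{2} \approx 0.5$)
$y{\left(L \right)} = L \left(-5 + L\right)$ ($y{\left(L \right)} = \left(-5 + L\right) L = L \left(-5 + L\right)$)
$H = -1056$ ($H = \left(\left(0 \cdot \frac{1}{2} + 2\right) + 3 \left(-5 - 1\right)\right) \left(- 6 \left(-5 - 6\right)\right) = \left(\left(0 + 2\right) + 3 \left(-6\right)\right) \left(\left(-6\right) \left(-11\right)\right) = \left(2 - 18\right) 66 = \left(-16\right) 66 = -1056$)
$- H = \left(-1\right) \left(-1056\right) = 1056$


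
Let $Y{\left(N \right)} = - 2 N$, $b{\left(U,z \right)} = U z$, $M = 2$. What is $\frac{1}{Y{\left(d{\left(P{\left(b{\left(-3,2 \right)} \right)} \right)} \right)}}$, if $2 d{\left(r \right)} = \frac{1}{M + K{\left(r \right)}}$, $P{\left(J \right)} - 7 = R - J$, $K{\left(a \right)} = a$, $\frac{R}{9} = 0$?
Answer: $-15$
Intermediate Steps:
$R = 0$ ($R = 9 \cdot 0 = 0$)
$P{\left(J \right)} = 7 - J$ ($P{\left(J \right)} = 7 + \left(0 - J\right) = 7 - J$)
$d{\left(r \right)} = \frac{1}{2 \left(2 + r\right)}$
$\frac{1}{Y{\left(d{\left(P{\left(b{\left(-3,2 \right)} \right)} \right)} \right)}} = \frac{1}{\left(-2\right) \frac{1}{2 \left(2 + \left(7 - \left(-3\right) 2\right)\right)}} = \frac{1}{\left(-2\right) \frac{1}{2 \left(2 + \left(7 - -6\right)\right)}} = \frac{1}{\left(-2\right) \frac{1}{2 \left(2 + \left(7 + 6\right)\right)}} = \frac{1}{\left(-2\right) \frac{1}{2 \left(2 + 13\right)}} = \frac{1}{\left(-2\right) \frac{1}{2 \cdot 15}} = \frac{1}{\left(-2\right) \frac{1}{2} \cdot \frac{1}{15}} = \frac{1}{\left(-2\right) \frac{1}{30}} = \frac{1}{- \frac{1}{15}} = -15$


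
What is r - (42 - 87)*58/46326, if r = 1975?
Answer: 15249410/7721 ≈ 1975.1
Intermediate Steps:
r - (42 - 87)*58/46326 = 1975 - (42 - 87)*58/46326 = 1975 - (-45*58)/46326 = 1975 - (-2610)/46326 = 1975 - 1*(-435/7721) = 1975 + 435/7721 = 15249410/7721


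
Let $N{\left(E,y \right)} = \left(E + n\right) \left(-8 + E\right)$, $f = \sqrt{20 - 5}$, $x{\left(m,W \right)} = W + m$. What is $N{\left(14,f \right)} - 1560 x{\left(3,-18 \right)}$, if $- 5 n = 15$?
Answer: $23466$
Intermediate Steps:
$n = -3$ ($n = \left(- \frac{1}{5}\right) 15 = -3$)
$f = \sqrt{15} \approx 3.873$
$N{\left(E,y \right)} = \left(-8 + E\right) \left(-3 + E\right)$ ($N{\left(E,y \right)} = \left(E - 3\right) \left(-8 + E\right) = \left(-3 + E\right) \left(-8 + E\right) = \left(-8 + E\right) \left(-3 + E\right)$)
$N{\left(14,f \right)} - 1560 x{\left(3,-18 \right)} = \left(24 + 14^{2} - 154\right) - 1560 \left(-18 + 3\right) = \left(24 + 196 - 154\right) - -23400 = 66 + 23400 = 23466$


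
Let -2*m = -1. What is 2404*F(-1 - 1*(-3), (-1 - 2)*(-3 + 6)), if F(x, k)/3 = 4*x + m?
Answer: 61302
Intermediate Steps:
m = ½ (m = -½*(-1) = ½ ≈ 0.50000)
F(x, k) = 3/2 + 12*x (F(x, k) = 3*(4*x + ½) = 3*(½ + 4*x) = 3/2 + 12*x)
2404*F(-1 - 1*(-3), (-1 - 2)*(-3 + 6)) = 2404*(3/2 + 12*(-1 - 1*(-3))) = 2404*(3/2 + 12*(-1 + 3)) = 2404*(3/2 + 12*2) = 2404*(3/2 + 24) = 2404*(51/2) = 61302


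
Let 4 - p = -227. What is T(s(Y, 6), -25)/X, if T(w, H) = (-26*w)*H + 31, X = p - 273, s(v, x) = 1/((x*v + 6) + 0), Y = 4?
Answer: -79/63 ≈ -1.2540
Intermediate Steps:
p = 231 (p = 4 - 1*(-227) = 4 + 227 = 231)
s(v, x) = 1/(6 + v*x) (s(v, x) = 1/((v*x + 6) + 0) = 1/((6 + v*x) + 0) = 1/(6 + v*x))
X = -42 (X = 231 - 273 = -42)
T(w, H) = 31 - 26*H*w (T(w, H) = -26*H*w + 31 = 31 - 26*H*w)
T(s(Y, 6), -25)/X = (31 - 26*(-25)/(6 + 4*6))/(-42) = (31 - 26*(-25)/(6 + 24))*(-1/42) = (31 - 26*(-25)/30)*(-1/42) = (31 - 26*(-25)*1/30)*(-1/42) = (31 + 65/3)*(-1/42) = (158/3)*(-1/42) = -79/63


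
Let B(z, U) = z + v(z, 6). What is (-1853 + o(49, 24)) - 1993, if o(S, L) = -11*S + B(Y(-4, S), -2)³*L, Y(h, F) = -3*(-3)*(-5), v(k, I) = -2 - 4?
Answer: -3188009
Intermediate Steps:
v(k, I) = -6
Y(h, F) = -45 (Y(h, F) = 9*(-5) = -45)
B(z, U) = -6 + z (B(z, U) = z - 6 = -6 + z)
o(S, L) = -132651*L - 11*S (o(S, L) = -11*S + (-6 - 45)³*L = -11*S + (-51)³*L = -11*S - 132651*L = -132651*L - 11*S)
(-1853 + o(49, 24)) - 1993 = (-1853 + (-132651*24 - 11*49)) - 1993 = (-1853 + (-3183624 - 539)) - 1993 = (-1853 - 3184163) - 1993 = -3186016 - 1993 = -3188009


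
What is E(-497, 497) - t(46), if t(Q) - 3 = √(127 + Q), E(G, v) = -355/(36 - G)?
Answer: -1954/533 - √173 ≈ -16.819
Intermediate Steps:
t(Q) = 3 + √(127 + Q)
E(-497, 497) - t(46) = 355/(-36 - 497) - (3 + √(127 + 46)) = 355/(-533) - (3 + √173) = 355*(-1/533) + (-3 - √173) = -355/533 + (-3 - √173) = -1954/533 - √173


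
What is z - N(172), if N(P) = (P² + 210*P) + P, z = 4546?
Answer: -61330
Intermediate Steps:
N(P) = P² + 211*P
z - N(172) = 4546 - 172*(211 + 172) = 4546 - 172*383 = 4546 - 1*65876 = 4546 - 65876 = -61330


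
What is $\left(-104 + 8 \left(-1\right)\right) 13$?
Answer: $-1456$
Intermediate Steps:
$\left(-104 + 8 \left(-1\right)\right) 13 = \left(-104 - 8\right) 13 = \left(-112\right) 13 = -1456$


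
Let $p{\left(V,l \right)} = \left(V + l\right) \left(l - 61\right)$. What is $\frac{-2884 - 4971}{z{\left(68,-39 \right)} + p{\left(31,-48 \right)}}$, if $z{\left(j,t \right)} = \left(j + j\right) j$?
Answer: $- \frac{7855}{11101} \approx -0.70759$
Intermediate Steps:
$z{\left(j,t \right)} = 2 j^{2}$ ($z{\left(j,t \right)} = 2 j j = 2 j^{2}$)
$p{\left(V,l \right)} = \left(-61 + l\right) \left(V + l\right)$ ($p{\left(V,l \right)} = \left(V + l\right) \left(-61 + l\right) = \left(-61 + l\right) \left(V + l\right)$)
$\frac{-2884 - 4971}{z{\left(68,-39 \right)} + p{\left(31,-48 \right)}} = \frac{-2884 - 4971}{2 \cdot 68^{2} + \left(\left(-48\right)^{2} - 1891 - -2928 + 31 \left(-48\right)\right)} = - \frac{7855}{2 \cdot 4624 + \left(2304 - 1891 + 2928 - 1488\right)} = - \frac{7855}{9248 + 1853} = - \frac{7855}{11101}$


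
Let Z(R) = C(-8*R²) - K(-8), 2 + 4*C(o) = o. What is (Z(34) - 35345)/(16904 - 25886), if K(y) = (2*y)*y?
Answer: 75571/17964 ≈ 4.2068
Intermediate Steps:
K(y) = 2*y²
C(o) = -½ + o/4
Z(R) = -257/2 - 2*R² (Z(R) = (-½ + (-8*R²)/4) - 2*(-8)² = (-½ - 2*R²) - 2*64 = (-½ - 2*R²) - 1*128 = (-½ - 2*R²) - 128 = -257/2 - 2*R²)
(Z(34) - 35345)/(16904 - 25886) = ((-257/2 - 2*34²) - 35345)/(16904 - 25886) = ((-257/2 - 2*1156) - 35345)/(-8982) = ((-257/2 - 2312) - 35345)*(-1/8982) = (-4881/2 - 35345)*(-1/8982) = -75571/2*(-1/8982) = 75571/17964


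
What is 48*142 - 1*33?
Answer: 6783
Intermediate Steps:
48*142 - 1*33 = 6816 - 33 = 6783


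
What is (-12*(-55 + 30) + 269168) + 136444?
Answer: 405912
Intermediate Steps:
(-12*(-55 + 30) + 269168) + 136444 = (-12*(-25) + 269168) + 136444 = (300 + 269168) + 136444 = 269468 + 136444 = 405912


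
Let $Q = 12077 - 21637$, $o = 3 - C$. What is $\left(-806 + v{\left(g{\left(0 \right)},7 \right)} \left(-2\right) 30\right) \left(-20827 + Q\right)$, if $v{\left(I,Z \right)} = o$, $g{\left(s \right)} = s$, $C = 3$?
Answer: $24491922$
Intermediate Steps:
$o = 0$ ($o = 3 - 3 = 0$)
$v{\left(I,Z \right)} = 0$
$Q = -9560$ ($Q = 12077 - 21637 = -9560$)
$\left(-806 + v{\left(g{\left(0 \right)},7 \right)} \left(-2\right) 30\right) \left(-20827 + Q\right) = \left(-806 + 0 \left(-2\right) 30\right) \left(-20827 - 9560\right) = \left(-806 + 0 \cdot 30\right) \left(-30387\right) = \left(-806 + 0\right) \left(-30387\right) = \left(-806\right) \left(-30387\right) = 24491922$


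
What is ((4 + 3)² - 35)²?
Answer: 196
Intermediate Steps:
((4 + 3)² - 35)² = (7² - 35)² = (49 - 35)² = 14² = 196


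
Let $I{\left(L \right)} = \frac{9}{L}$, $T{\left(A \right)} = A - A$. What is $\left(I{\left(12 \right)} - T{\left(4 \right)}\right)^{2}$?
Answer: $\frac{9}{16} \approx 0.5625$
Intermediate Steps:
$T{\left(A \right)} = 0$
$\left(I{\left(12 \right)} - T{\left(4 \right)}\right)^{2} = \left(\frac{9}{12} - 0\right)^{2} = \left(9 \cdot \frac{1}{12} + 0\right)^{2} = \left(\frac{3}{4} + 0\right)^{2} = \left(\frac{3}{4}\right)^{2} = \frac{9}{16}$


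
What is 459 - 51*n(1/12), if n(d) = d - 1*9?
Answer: 3655/4 ≈ 913.75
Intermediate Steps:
n(d) = -9 + d (n(d) = d - 9 = -9 + d)
459 - 51*n(1/12) = 459 - 51*(-9 + 1/12) = 459 - 51*(-107/12) = 459 + 1819/4 = 3655/4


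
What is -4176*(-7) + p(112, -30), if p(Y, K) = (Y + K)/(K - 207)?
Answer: 6927902/237 ≈ 29232.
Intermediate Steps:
p(Y, K) = (K + Y)/(-207 + K)
-4176*(-7) + p(112, -30) = -4176*(-7) + (-30 + 112)/(-207 - 30) = 29232 + 82/(-237) = 29232 - 1/237*82 = 29232 - 82/237 = 6927902/237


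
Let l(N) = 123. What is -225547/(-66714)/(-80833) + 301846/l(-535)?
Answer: 180862523521819/73700134414 ≈ 2454.0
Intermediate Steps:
-225547/(-66714)/(-80833) + 301846/l(-535) = -225547/(-66714)/(-80833) + 301846/123 = -225547*(-1/66714)*(-1/80833) + 301846*(1/123) = (225547/66714)*(-1/80833) + 301846/123 = -225547/5392692762 + 301846/123 = 180862523521819/73700134414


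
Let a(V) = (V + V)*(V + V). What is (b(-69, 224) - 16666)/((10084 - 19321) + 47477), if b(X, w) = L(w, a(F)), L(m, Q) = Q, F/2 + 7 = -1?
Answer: -7821/19120 ≈ -0.40905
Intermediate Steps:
F = -16 (F = -14 + 2*(-1) = -14 - 2 = -16)
a(V) = 4*V² (a(V) = (2*V)*(2*V) = 4*V²)
b(X, w) = 1024 (b(X, w) = 4*(-16)² = 4*256 = 1024)
(b(-69, 224) - 16666)/((10084 - 19321) + 47477) = (1024 - 16666)/((10084 - 19321) + 47477) = -15642/(-9237 + 47477) = -15642/38240 = -15642*1/38240 = -7821/19120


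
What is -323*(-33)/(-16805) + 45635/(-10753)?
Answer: -881512402/180704165 ≈ -4.8782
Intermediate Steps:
-323*(-33)/(-16805) + 45635/(-10753) = 10659*(-1/16805) + 45635*(-1/10753) = -10659/16805 - 45635/10753 = -881512402/180704165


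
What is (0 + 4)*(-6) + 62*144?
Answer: 8904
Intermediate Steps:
(0 + 4)*(-6) + 62*144 = 4*(-6) + 8928 = -24 + 8928 = 8904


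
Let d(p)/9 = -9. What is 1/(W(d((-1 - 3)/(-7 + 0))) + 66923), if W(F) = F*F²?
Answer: -1/464518 ≈ -2.1528e-6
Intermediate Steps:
d(p) = -81 (d(p) = 9*(-9) = -81)
W(F) = F³
1/(W(d((-1 - 3)/(-7 + 0))) + 66923) = 1/((-81)³ + 66923) = 1/(-531441 + 66923) = 1/(-464518) = -1/464518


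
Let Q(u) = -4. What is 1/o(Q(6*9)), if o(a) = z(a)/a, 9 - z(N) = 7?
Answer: -2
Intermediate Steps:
z(N) = 2 (z(N) = 9 - 1*7 = 9 - 7 = 2)
o(a) = 2/a
1/o(Q(6*9)) = 1/(2/(-4)) = 1/(2*(-¼)) = 1/(-½) = -2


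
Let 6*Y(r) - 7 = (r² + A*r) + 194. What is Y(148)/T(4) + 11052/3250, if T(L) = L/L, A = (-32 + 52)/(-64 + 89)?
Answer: 12048727/3250 ≈ 3707.3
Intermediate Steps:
A = ⅘ (A = 20/25 = 20*(1/25) = ⅘ ≈ 0.80000)
T(L) = 1
Y(r) = 67/2 + r²/6 + 2*r/15 (Y(r) = 7/6 + ((r² + 4*r/5) + 194)/6 = 7/6 + (194 + r² + 4*r/5)/6 = 7/6 + (97/3 + r²/6 + 2*r/15) = 67/2 + r²/6 + 2*r/15)
Y(148)/T(4) + 11052/3250 = (67/2 + (⅙)*148² + (2/15)*148)/1 + 11052/3250 = (67/2 + (⅙)*21904 + 296/15)*1 + 11052*(1/3250) = (67/2 + 10952/3 + 296/15)*1 + 5526/1625 = (37039/10)*1 + 5526/1625 = 37039/10 + 5526/1625 = 12048727/3250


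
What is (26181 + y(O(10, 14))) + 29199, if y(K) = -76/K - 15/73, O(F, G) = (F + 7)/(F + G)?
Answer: 68593173/1241 ≈ 55273.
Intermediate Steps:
O(F, G) = (7 + F)/(F + G)
y(K) = -15/73 - 76/K (y(K) = -76/K - 15*1/73 = -76/K - 15/73 = -15/73 - 76/K)
(26181 + y(O(10, 14))) + 29199 = (26181 + (-15/73 - 76*(10 + 14)/(7 + 10))) + 29199 = (26181 + (-15/73 - 76/(17/24))) + 29199 = (26181 + (-15/73 - 76/((1/24)*17))) + 29199 = (26181 + (-15/73 - 76/17/24)) + 29199 = (26181 + (-15/73 - 76*24/17)) + 29199 = (26181 + (-15/73 - 1824/17)) + 29199 = (26181 - 133407/1241) + 29199 = 32357214/1241 + 29199 = 68593173/1241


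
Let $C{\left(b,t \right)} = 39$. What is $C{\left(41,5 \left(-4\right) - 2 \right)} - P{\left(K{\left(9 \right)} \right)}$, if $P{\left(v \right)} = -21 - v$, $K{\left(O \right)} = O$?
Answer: $69$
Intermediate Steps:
$C{\left(41,5 \left(-4\right) - 2 \right)} - P{\left(K{\left(9 \right)} \right)} = 39 - \left(-21 - 9\right) = 39 - -30 = 39 + 30 = 69$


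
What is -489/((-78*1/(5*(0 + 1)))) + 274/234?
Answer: 7609/234 ≈ 32.517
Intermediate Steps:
-489/((-78*1/(5*(0 + 1)))) + 274/234 = -489/((-78/(5*1))) + 274*(1/234) = -489/((-78/5)) + 137/117 = -489/((-78*1/5)) + 137/117 = -489/(-78/5) + 137/117 = -489*(-5/78) + 137/117 = 815/26 + 137/117 = 7609/234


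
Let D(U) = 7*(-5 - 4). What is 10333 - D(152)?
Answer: 10396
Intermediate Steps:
D(U) = -63 (D(U) = 7*(-9) = -63)
10333 - D(152) = 10333 - 1*(-63) = 10333 + 63 = 10396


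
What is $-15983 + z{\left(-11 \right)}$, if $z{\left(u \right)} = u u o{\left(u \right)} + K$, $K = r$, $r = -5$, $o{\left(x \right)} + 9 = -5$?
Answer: $-17682$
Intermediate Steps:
$o{\left(x \right)} = -14$ ($o{\left(x \right)} = -9 - 5 = -14$)
$K = -5$
$z{\left(u \right)} = -5 - 14 u^{2}$ ($z{\left(u \right)} = u u \left(-14\right) - 5 = u^{2} \left(-14\right) - 5 = - 14 u^{2} - 5 = -5 - 14 u^{2}$)
$-15983 + z{\left(-11 \right)} = -15983 - \left(5 + 14 \left(-11\right)^{2}\right) = -15983 - 1699 = -17682$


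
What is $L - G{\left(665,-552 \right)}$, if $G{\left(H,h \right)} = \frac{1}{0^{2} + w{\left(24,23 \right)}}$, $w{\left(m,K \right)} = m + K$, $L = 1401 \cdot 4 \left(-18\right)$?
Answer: $- \frac{4740985}{47} \approx -1.0087 \cdot 10^{5}$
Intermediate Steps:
$L = -100872$ ($L = 1401 \left(-72\right) = -100872$)
$w{\left(m,K \right)} = K + m$
$G{\left(H,h \right)} = \frac{1}{47}$ ($G{\left(H,h \right)} = \frac{1}{0^{2} + \left(23 + 24\right)} = \frac{1}{0 + 47} = \frac{1}{47}$)
$L - G{\left(665,-552 \right)} = -100872 - \frac{1}{47} = - \frac{4740985}{47}$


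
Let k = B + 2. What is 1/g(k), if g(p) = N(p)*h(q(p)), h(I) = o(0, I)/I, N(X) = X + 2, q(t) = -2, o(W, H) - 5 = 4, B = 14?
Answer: -1/81 ≈ -0.012346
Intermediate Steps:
o(W, H) = 9 (o(W, H) = 5 + 4 = 9)
N(X) = 2 + X
h(I) = 9/I
k = 16 (k = 14 + 2 = 16)
g(p) = -9 - 9*p/2 (g(p) = (2 + p)*(9/(-2)) = (2 + p)*(9*(-1/2)) = (2 + p)*(-9/2) = -9 - 9*p/2)
1/g(k) = 1/(-9 - 9/2*16) = 1/(-9 - 72) = 1/(-81) = -1/81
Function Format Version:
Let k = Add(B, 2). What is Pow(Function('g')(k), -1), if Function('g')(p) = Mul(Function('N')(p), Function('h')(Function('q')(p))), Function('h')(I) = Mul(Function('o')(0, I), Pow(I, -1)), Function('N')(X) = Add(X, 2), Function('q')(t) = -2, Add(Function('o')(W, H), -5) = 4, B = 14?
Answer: Rational(-1, 81) ≈ -0.012346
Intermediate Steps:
Function('o')(W, H) = 9 (Function('o')(W, H) = Add(5, 4) = 9)
Function('N')(X) = Add(2, X)
Function('h')(I) = Mul(9, Pow(I, -1))
k = 16 (k = Add(14, 2) = 16)
Function('g')(p) = Add(-9, Mul(Rational(-9, 2), p)) (Function('g')(p) = Mul(Add(2, p), Mul(9, Pow(-2, -1))) = Mul(Add(2, p), Mul(9, Rational(-1, 2))) = Mul(Add(2, p), Rational(-9, 2)) = Add(-9, Mul(Rational(-9, 2), p)))
Pow(Function('g')(k), -1) = Pow(Add(-9, Mul(Rational(-9, 2), 16)), -1) = Pow(Add(-9, -72), -1) = Pow(-81, -1) = Rational(-1, 81)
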